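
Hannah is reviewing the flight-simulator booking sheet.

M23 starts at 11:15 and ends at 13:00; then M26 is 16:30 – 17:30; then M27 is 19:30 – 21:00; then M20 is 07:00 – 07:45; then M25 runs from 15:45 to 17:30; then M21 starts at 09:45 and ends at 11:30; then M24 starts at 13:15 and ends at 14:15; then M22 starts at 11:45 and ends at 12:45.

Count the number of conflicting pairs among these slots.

3

Sorted by start: M20, M21, M23, M22, M24, M25, M26, M27.
M21 starts after M20 ends; M20 is clear from here.
M23 starts before M21 ends → M21 and M23 overlap.
M22 starts after M21 ends; M21 is clear from here.
M22 starts before M23 ends → M23 and M22 overlap.
M24 starts after M23 ends; M23 is clear from here.
M24 starts after M22 ends; M22 is clear from here.
M25 starts after M24 ends; M24 is clear from here.
M26 starts before M25 ends → M25 and M26 overlap.
M27 starts after M25 ends.
M27 starts after M26 ends.
Overlapping pairs: M21 & M23, M22 & M23, M25 & M26 — 3 in total.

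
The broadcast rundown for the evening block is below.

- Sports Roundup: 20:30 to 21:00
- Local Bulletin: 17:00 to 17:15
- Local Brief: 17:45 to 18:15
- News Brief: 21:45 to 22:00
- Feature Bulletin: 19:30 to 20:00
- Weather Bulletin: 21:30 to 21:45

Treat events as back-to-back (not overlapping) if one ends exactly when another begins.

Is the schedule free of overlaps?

Yes

Two intervals overlap when each starts before the other ends.
Sorted by start: Local Bulletin, Local Brief, Feature Bulletin, Sports Roundup, Weather Bulletin, News Brief.
Local Brief starts after Local Bulletin ends, so nothing later overlaps Local Bulletin either.
Feature Bulletin starts after Local Brief ends, so nothing later overlaps Local Brief either.
Sports Roundup starts after Feature Bulletin ends, so nothing later overlaps Feature Bulletin either.
Weather Bulletin starts after Sports Roundup ends, so nothing later overlaps Sports Roundup either.
News Brief starts exactly when Weather Bulletin ends (back-to-back, no overlap).
Every pair is clear; the schedule has no overlaps.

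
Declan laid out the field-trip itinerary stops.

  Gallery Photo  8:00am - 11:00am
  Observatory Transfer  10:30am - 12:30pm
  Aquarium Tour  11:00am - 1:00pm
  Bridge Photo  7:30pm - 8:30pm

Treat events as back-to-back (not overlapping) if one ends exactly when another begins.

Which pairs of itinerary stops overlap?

Sorted by start: Gallery Photo, Observatory Transfer, Aquarium Tour, Bridge Photo.
Observatory Transfer starts before Gallery Photo ends → Gallery Photo and Observatory Transfer overlap.
Aquarium Tour starts exactly when Gallery Photo ends (back-to-back, no overlap) — done with Gallery Photo.
Aquarium Tour starts before Observatory Transfer ends → Observatory Transfer and Aquarium Tour overlap.
Bridge Photo starts after Observatory Transfer ends.
Bridge Photo starts after Aquarium Tour ends.

Aquarium Tour & Observatory Transfer, Gallery Photo & Observatory Transfer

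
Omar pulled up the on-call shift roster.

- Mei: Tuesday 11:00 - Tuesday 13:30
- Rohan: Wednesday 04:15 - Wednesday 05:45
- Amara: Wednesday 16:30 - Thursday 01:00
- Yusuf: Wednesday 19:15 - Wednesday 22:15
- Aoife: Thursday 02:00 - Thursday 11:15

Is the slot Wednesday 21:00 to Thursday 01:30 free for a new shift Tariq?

Mei: ends Tuesday 13:30 at or before Tariq starts Wednesday 21:00 → clear.
Rohan: ends Wednesday 05:45 at or before Tariq starts Wednesday 21:00 → clear.
Amara: starts Wednesday 16:30 before Tariq ends Thursday 01:30, and ends Thursday 01:00 after Tariq starts Wednesday 21:00 → overlap.
Yusuf: starts Wednesday 19:15 before Tariq ends Thursday 01:30, and ends Wednesday 22:15 after Tariq starts Wednesday 21:00 → overlap.
Aoife: starts Thursday 02:00 at or after Tariq ends Thursday 01:30 → clear.
Tariq overlaps Amara, Yusuf.

No — it overlaps Amara, Yusuf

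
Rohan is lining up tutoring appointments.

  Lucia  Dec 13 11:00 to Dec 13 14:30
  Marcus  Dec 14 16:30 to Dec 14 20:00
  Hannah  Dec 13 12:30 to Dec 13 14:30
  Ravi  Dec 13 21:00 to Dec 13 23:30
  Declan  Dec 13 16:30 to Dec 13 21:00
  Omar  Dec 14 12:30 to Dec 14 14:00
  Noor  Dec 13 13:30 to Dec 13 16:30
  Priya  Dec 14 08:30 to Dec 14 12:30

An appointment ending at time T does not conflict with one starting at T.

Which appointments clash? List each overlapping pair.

Check each pair: they overlap iff neither finishes before the other starts.
Sorted by start: Lucia, Hannah, Noor, Declan, Ravi, Priya, Omar, Marcus.
Hannah starts before Lucia ends → Lucia and Hannah overlap.
Noor starts before Lucia ends → Lucia and Noor overlap.
Declan starts after Lucia ends — done with Lucia.
Noor starts before Hannah ends → Hannah and Noor overlap.
Declan starts after Hannah ends — done with Hannah.
Declan starts exactly when Noor ends (back-to-back, no overlap) — done with Noor.
Ravi starts exactly when Declan ends (back-to-back, no overlap) — done with Declan.
Priya starts after Ravi ends — done with Ravi.
Omar starts exactly when Priya ends (back-to-back, no overlap) — done with Priya.
Marcus starts after Omar ends.

Hannah & Lucia, Hannah & Noor, Lucia & Noor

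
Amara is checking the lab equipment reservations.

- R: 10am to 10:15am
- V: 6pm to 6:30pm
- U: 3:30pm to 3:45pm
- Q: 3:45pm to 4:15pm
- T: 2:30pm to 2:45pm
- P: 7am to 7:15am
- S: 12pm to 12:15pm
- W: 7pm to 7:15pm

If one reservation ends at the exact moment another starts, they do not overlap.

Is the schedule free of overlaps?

Sorted by start: P, R, S, T, U, Q, V, W.
R starts after P ends; P is clear from here.
S starts after R ends; R is clear from here.
T starts after S ends; S is clear from here.
U starts after T ends; T is clear from here.
Q starts exactly when U ends (back-to-back, no overlap); U is clear from here.
V starts after Q ends; Q is clear from here.
W starts after V ends.
Every pair is clear; the schedule has no overlaps.

Yes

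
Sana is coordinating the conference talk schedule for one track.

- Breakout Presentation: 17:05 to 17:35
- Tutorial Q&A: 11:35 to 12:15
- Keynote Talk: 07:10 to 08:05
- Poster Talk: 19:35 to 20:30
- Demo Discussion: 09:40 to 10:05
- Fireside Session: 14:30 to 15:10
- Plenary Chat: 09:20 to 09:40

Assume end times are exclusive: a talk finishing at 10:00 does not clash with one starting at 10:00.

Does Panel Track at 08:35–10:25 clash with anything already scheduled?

Yes — it overlaps Demo Discussion, Plenary Chat

Keynote Talk: ends 08:05 at or before Panel Track starts 08:35 → clear.
Plenary Chat: starts 09:20 before Panel Track ends 10:25, and ends 09:40 after Panel Track starts 08:35 → overlap.
Demo Discussion: starts 09:40 before Panel Track ends 10:25, and ends 10:05 after Panel Track starts 08:35 → overlap.
Tutorial Q&A: starts 11:35 at or after Panel Track ends 10:25 → clear.
Fireside Session: starts 14:30 at or after Panel Track ends 10:25 → clear.
Breakout Presentation: starts 17:05 at or after Panel Track ends 10:25 → clear.
Poster Talk: starts 19:35 at or after Panel Track ends 10:25 → clear.
Panel Track overlaps Plenary Chat, Demo Discussion.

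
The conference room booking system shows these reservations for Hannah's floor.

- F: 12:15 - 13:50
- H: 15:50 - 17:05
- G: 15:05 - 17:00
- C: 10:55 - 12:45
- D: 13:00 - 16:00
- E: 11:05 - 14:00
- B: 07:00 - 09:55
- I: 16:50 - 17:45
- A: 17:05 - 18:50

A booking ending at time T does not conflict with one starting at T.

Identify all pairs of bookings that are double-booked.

Sorted by start: B, C, E, F, D, G, H, I, A.
C starts after B ends; B is clear from here.
E starts before C ends → C and E overlap.
F starts before C ends → C and F overlap.
D starts after C ends; C is clear from here.
F starts before E ends → E and F overlap.
D starts before E ends → E and D overlap.
G starts after E ends; E is clear from here.
D starts before F ends → F and D overlap.
G starts after F ends; F is clear from here.
G starts before D ends → D and G overlap.
H starts before D ends → D and H overlap.
I starts after D ends; D is clear from here.
H starts before G ends → G and H overlap.
I starts before G ends → G and I overlap.
A starts after G ends.
I starts before H ends → H and I overlap.
A starts exactly when H ends (back-to-back, no overlap).
A starts before I ends → I and A overlap.

A & I, C & E, C & F, D & E, D & F, D & G, D & H, E & F, G & H, G & I, H & I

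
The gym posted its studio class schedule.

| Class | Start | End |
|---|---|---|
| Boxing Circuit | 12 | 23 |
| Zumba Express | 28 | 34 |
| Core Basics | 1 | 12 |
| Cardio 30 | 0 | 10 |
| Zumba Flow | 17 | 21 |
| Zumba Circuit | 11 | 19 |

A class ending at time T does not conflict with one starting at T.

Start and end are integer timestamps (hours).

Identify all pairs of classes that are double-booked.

Boxing Circuit & Zumba Circuit, Boxing Circuit & Zumba Flow, Cardio 30 & Core Basics, Core Basics & Zumba Circuit, Zumba Circuit & Zumba Flow

Sorted by start: Cardio 30, Core Basics, Zumba Circuit, Boxing Circuit, Zumba Flow, Zumba Express.
Core Basics starts before Cardio 30 ends → Cardio 30 and Core Basics overlap.
Zumba Circuit starts after Cardio 30 ends, so nothing later overlaps Cardio 30 either.
Zumba Circuit starts before Core Basics ends → Core Basics and Zumba Circuit overlap.
Boxing Circuit starts exactly when Core Basics ends (back-to-back, no overlap), so nothing later overlaps Core Basics either.
Boxing Circuit starts before Zumba Circuit ends → Zumba Circuit and Boxing Circuit overlap.
Zumba Flow starts before Zumba Circuit ends → Zumba Circuit and Zumba Flow overlap.
Zumba Express starts after Zumba Circuit ends.
Zumba Flow starts before Boxing Circuit ends → Boxing Circuit and Zumba Flow overlap.
Zumba Express starts after Boxing Circuit ends.
Zumba Express starts after Zumba Flow ends.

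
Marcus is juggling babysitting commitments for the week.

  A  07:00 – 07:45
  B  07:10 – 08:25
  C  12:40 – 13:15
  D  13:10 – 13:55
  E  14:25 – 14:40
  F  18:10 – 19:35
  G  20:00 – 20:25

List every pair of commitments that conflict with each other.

Sorted by start: A, B, C, D, E, F, G.
B starts before A ends → A and B overlap.
C starts after A ends — done with A.
C starts after B ends — done with B.
D starts before C ends → C and D overlap.
E starts after C ends — done with C.
E starts after D ends — done with D.
F starts after E ends — done with E.
G starts after F ends.

A & B, C & D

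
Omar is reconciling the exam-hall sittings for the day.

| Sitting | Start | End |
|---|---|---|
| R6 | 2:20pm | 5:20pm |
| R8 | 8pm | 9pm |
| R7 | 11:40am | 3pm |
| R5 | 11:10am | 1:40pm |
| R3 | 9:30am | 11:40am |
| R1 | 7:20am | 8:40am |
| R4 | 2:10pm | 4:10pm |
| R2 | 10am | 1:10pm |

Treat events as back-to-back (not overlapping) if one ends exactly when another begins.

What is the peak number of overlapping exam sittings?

3

Walk through starts and ends in time order (an end at T is processed before a start at T):
7:20am start R1 → 1
8:40am end R1 → 0
9:30am start R3 → 1
10am start R2 → 2
11:10am start R5 → 3
11:40am end R3 → 2
11:40am start R7 → 3
1:10pm end R2 → 2
1:40pm end R5 → 1
2:10pm start R4 → 2
2:20pm start R6 → 3
3pm end R7 → 2
4:10pm end R4 → 1
5:20pm end R6 → 0
8pm start R8 → 1
9pm end R8 → 0
Peak is 3, at 11:10am (R2, R3, R5).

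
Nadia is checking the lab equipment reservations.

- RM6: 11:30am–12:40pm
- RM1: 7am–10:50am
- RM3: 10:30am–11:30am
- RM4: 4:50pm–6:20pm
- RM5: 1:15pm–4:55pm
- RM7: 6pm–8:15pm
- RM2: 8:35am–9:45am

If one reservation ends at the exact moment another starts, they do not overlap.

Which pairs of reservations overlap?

RM1 & RM2, RM1 & RM3, RM4 & RM5, RM4 & RM7

Check each pair: they overlap iff neither finishes before the other starts.
Sorted by start: RM1, RM2, RM3, RM6, RM5, RM4, RM7.
RM2 starts before RM1 ends → RM1 and RM2 overlap.
RM3 starts before RM1 ends → RM1 and RM3 overlap.
RM6 starts after RM1 ends, so nothing later overlaps RM1 either.
RM3 starts after RM2 ends, so nothing later overlaps RM2 either.
RM6 starts exactly when RM3 ends (back-to-back, no overlap), so nothing later overlaps RM3 either.
RM5 starts after RM6 ends, so nothing later overlaps RM6 either.
RM4 starts before RM5 ends → RM5 and RM4 overlap.
RM7 starts after RM5 ends.
RM7 starts before RM4 ends → RM4 and RM7 overlap.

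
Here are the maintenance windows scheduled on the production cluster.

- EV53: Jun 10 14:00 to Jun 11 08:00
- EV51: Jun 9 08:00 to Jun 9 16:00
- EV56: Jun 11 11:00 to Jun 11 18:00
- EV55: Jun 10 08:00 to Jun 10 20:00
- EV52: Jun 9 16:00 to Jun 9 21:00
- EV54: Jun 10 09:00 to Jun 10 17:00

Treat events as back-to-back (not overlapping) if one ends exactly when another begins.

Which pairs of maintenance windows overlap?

EV53 & EV54, EV53 & EV55, EV54 & EV55

Sorted by start: EV51, EV52, EV55, EV54, EV53, EV56.
EV52 starts exactly when EV51 ends (back-to-back, no overlap) — done with EV51.
EV55 starts after EV52 ends — done with EV52.
EV54 starts before EV55 ends → EV55 and EV54 overlap.
EV53 starts before EV55 ends → EV55 and EV53 overlap.
EV56 starts after EV55 ends.
EV53 starts before EV54 ends → EV54 and EV53 overlap.
EV56 starts after EV54 ends.
EV56 starts after EV53 ends.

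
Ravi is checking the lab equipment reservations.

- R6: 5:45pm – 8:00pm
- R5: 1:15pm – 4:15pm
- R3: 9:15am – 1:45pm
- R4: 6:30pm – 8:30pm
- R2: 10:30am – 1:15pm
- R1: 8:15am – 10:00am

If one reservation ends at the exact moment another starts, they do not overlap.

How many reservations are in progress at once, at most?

Sort all start/end points and keep a running count:
8:15am start R1 → 1
9:15am start R3 → 2
10:00am end R1 → 1
10:30am start R2 → 2
1:15pm end R2 → 1
1:15pm start R5 → 2
1:45pm end R3 → 1
4:15pm end R5 → 0
5:45pm start R6 → 1
6:30pm start R4 → 2
8:00pm end R6 → 1
8:30pm end R4 → 0
Peak is 2, at 9:15am (R1, R3).

2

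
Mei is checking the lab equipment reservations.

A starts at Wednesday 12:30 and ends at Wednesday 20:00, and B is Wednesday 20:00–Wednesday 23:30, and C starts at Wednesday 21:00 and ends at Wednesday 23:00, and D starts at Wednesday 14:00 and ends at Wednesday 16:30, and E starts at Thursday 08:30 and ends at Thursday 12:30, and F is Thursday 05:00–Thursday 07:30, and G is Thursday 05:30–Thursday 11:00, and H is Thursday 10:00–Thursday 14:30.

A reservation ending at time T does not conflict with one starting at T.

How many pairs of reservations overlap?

Sorted by start: A, D, B, C, F, G, E, H.
D starts before A ends → A and D overlap.
B starts exactly when A ends (back-to-back, no overlap), so A has no further overlaps.
B starts after D ends, so D has no further overlaps.
C starts before B ends → B and C overlap.
F starts after B ends, so B has no further overlaps.
F starts after C ends, so C has no further overlaps.
G starts before F ends → F and G overlap.
E starts after F ends, so F has no further overlaps.
E starts before G ends → G and E overlap.
H starts before G ends → G and H overlap.
H starts before E ends → E and H overlap.
Overlapping pairs: A & D, B & C, E & G, E & H, F & G, G & H — 6 in total.

6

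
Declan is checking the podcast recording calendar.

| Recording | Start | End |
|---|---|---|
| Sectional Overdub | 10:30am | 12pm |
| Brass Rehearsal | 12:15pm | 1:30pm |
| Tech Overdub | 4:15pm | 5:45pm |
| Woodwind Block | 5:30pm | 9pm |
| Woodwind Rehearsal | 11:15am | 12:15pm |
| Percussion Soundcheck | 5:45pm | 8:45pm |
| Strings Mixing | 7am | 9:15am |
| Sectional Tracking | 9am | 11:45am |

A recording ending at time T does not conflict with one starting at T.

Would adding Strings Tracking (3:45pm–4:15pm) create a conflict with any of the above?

No — it doesn't clash with anything

Strings Mixing: ends 9:15am at or before Strings Tracking starts 3:45pm → clear.
Sectional Tracking: ends 11:45am at or before Strings Tracking starts 3:45pm → clear.
Sectional Overdub: ends 12pm at or before Strings Tracking starts 3:45pm → clear.
Woodwind Rehearsal: ends 12:15pm at or before Strings Tracking starts 3:45pm → clear.
Brass Rehearsal: ends 1:30pm at or before Strings Tracking starts 3:45pm → clear.
Tech Overdub: starts 4:15pm at or after Strings Tracking ends 4:15pm → clear.
Woodwind Block: starts 5:30pm at or after Strings Tracking ends 4:15pm → clear.
Percussion Soundcheck: starts 5:45pm at or after Strings Tracking ends 4:15pm → clear.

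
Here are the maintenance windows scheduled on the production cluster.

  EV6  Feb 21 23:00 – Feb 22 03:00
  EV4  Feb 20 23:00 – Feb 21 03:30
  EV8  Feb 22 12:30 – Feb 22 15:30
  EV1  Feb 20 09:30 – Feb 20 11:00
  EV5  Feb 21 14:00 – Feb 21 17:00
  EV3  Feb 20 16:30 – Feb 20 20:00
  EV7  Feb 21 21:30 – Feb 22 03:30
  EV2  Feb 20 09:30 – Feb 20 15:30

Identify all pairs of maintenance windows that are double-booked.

EV1 & EV2, EV6 & EV7

Sorted by start: EV1, EV2, EV3, EV4, EV5, EV7, EV6, EV8.
EV2 starts before EV1 ends → EV1 and EV2 overlap.
EV3 starts after EV1 ends — done with EV1.
EV3 starts after EV2 ends — done with EV2.
EV4 starts after EV3 ends — done with EV3.
EV5 starts after EV4 ends — done with EV4.
EV7 starts after EV5 ends — done with EV5.
EV6 starts before EV7 ends → EV7 and EV6 overlap.
EV8 starts after EV7 ends.
EV8 starts after EV6 ends.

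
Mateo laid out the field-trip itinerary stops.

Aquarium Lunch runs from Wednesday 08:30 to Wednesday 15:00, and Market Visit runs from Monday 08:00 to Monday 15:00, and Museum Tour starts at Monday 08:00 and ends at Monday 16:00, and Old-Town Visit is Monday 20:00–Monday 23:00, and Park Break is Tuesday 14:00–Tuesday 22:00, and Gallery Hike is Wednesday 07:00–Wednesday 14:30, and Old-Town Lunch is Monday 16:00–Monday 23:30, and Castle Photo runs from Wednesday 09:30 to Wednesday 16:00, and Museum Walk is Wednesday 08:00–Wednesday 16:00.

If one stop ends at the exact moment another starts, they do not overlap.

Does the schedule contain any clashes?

Yes

Sorted by start: Market Visit, Museum Tour, Old-Town Lunch, Old-Town Visit, Park Break, Gallery Hike, Museum Walk, Aquarium Lunch, Castle Photo.
Museum Tour starts before Market Visit ends → Market Visit and Museum Tour overlap.
That's a conflict, so the schedule is not conflict-free.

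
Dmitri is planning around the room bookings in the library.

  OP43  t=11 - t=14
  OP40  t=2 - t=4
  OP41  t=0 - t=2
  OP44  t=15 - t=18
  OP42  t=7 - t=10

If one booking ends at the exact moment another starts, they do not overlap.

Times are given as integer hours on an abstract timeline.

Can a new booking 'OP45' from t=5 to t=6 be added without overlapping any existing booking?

OP41: ends t=2 at or before OP45 starts t=5 → clear.
OP40: ends t=4 at or before OP45 starts t=5 → clear.
OP42: starts t=7 at or after OP45 ends t=6 → clear.
OP43: starts t=11 at or after OP45 ends t=6 → clear.
OP44: starts t=15 at or after OP45 ends t=6 → clear.

Yes — the slot is free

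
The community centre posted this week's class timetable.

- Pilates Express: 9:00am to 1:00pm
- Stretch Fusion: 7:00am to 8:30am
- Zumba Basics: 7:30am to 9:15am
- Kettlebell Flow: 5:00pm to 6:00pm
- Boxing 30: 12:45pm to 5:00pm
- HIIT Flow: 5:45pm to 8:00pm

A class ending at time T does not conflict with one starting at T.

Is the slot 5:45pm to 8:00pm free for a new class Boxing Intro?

No — it overlaps HIIT Flow, Kettlebell Flow

Stretch Fusion: ends 8:30am at or before Boxing Intro starts 5:45pm → clear.
Zumba Basics: ends 9:15am at or before Boxing Intro starts 5:45pm → clear.
Pilates Express: ends 1:00pm at or before Boxing Intro starts 5:45pm → clear.
Boxing 30: ends 5:00pm at or before Boxing Intro starts 5:45pm → clear.
Kettlebell Flow: starts 5:00pm before Boxing Intro ends 8:00pm, and ends 6:00pm after Boxing Intro starts 5:45pm → overlap.
HIIT Flow: starts 5:45pm before Boxing Intro ends 8:00pm, and ends 8:00pm after Boxing Intro starts 5:45pm → overlap.
Boxing Intro overlaps Kettlebell Flow, HIIT Flow.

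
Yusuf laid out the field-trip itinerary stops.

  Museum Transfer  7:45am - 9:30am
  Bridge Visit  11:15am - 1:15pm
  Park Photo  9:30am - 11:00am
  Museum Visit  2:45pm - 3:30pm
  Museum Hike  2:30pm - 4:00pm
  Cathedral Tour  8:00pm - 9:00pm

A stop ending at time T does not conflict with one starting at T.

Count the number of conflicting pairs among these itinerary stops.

1

Sorted by start: Museum Transfer, Park Photo, Bridge Visit, Museum Hike, Museum Visit, Cathedral Tour.
Park Photo starts exactly when Museum Transfer ends (back-to-back, no overlap) — done with Museum Transfer.
Bridge Visit starts after Park Photo ends — done with Park Photo.
Museum Hike starts after Bridge Visit ends — done with Bridge Visit.
Museum Visit starts before Museum Hike ends → Museum Hike and Museum Visit overlap.
Cathedral Tour starts after Museum Hike ends.
Cathedral Tour starts after Museum Visit ends.
Overlapping pairs: Museum Hike & Museum Visit — 1 in total.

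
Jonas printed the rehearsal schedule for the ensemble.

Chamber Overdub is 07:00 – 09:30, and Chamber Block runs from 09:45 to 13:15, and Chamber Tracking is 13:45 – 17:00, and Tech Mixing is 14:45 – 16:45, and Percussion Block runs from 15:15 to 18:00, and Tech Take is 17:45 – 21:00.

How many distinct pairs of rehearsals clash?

4

Sorted by start: Chamber Overdub, Chamber Block, Chamber Tracking, Tech Mixing, Percussion Block, Tech Take.
Chamber Block starts after Chamber Overdub ends, so Chamber Overdub has no further overlaps.
Chamber Tracking starts after Chamber Block ends, so Chamber Block has no further overlaps.
Tech Mixing starts before Chamber Tracking ends → Chamber Tracking and Tech Mixing overlap.
Percussion Block starts before Chamber Tracking ends → Chamber Tracking and Percussion Block overlap.
Tech Take starts after Chamber Tracking ends.
Percussion Block starts before Tech Mixing ends → Tech Mixing and Percussion Block overlap.
Tech Take starts after Tech Mixing ends.
Tech Take starts before Percussion Block ends → Percussion Block and Tech Take overlap.
Overlapping pairs: Chamber Tracking & Percussion Block, Chamber Tracking & Tech Mixing, Percussion Block & Tech Mixing, Percussion Block & Tech Take — 4 in total.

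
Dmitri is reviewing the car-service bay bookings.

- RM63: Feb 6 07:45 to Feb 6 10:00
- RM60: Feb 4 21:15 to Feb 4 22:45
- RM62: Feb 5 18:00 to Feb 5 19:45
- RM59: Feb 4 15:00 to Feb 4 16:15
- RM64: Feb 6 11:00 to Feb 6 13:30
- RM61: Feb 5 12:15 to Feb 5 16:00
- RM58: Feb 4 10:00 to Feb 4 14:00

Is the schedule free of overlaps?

Sorted by start: RM58, RM59, RM60, RM61, RM62, RM63, RM64.
RM59 starts after RM58 ends, so nothing later overlaps RM58 either.
RM60 starts after RM59 ends, so nothing later overlaps RM59 either.
RM61 starts after RM60 ends, so nothing later overlaps RM60 either.
RM62 starts after RM61 ends, so nothing later overlaps RM61 either.
RM63 starts after RM62 ends, so nothing later overlaps RM62 either.
RM64 starts after RM63 ends.
Every pair is clear; the schedule has no overlaps.

Yes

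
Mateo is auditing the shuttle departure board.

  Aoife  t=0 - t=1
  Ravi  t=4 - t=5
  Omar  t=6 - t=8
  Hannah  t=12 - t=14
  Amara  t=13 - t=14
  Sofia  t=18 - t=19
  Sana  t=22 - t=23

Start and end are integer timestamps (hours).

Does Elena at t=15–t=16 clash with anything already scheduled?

Aoife: ends t=1 at or before Elena starts t=15 → clear.
Ravi: ends t=5 at or before Elena starts t=15 → clear.
Omar: ends t=8 at or before Elena starts t=15 → clear.
Hannah: ends t=14 at or before Elena starts t=15 → clear.
Amara: ends t=14 at or before Elena starts t=15 → clear.
Sofia: starts t=18 at or after Elena ends t=16 → clear.
Sana: starts t=22 at or after Elena ends t=16 → clear.

No — it doesn't clash with anything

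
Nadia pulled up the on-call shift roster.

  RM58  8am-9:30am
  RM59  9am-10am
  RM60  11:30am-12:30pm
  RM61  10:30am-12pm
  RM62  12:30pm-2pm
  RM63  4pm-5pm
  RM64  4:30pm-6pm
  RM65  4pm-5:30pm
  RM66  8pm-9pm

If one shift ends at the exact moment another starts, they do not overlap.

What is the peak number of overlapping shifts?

Sweep the timeline, counting +1 at each start and −1 at each end (ends before starts at a tie):
8am start RM58 → 1
9am start RM59 → 2
9:30am end RM58 → 1
10am end RM59 → 0
10:30am start RM61 → 1
11:30am start RM60 → 2
12pm end RM61 → 1
12:30pm end RM60 → 0
12:30pm start RM62 → 1
2pm end RM62 → 0
4pm start RM63 → 1
4pm start RM65 → 2
4:30pm start RM64 → 3
5pm end RM63 → 2
5:30pm end RM65 → 1
6pm end RM64 → 0
8pm start RM66 → 1
9pm end RM66 → 0
Peak is 3, at 4:30pm (RM63, RM64, RM65).

3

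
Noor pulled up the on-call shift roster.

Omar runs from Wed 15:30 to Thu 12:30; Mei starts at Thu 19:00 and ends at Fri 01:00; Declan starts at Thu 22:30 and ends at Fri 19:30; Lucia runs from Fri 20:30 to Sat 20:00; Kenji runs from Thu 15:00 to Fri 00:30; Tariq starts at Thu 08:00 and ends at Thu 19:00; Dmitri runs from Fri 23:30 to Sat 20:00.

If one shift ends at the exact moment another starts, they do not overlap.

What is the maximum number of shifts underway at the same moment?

3

Sweep the timeline, counting +1 at each start and −1 at each end (ends before starts at a tie):
Wed 15:30 start Omar → 1
Thu 08:00 start Tariq → 2
Thu 12:30 end Omar → 1
Thu 15:00 start Kenji → 2
Thu 19:00 end Tariq → 1
Thu 19:00 start Mei → 2
Thu 22:30 start Declan → 3
Fri 00:30 end Kenji → 2
Fri 01:00 end Mei → 1
Fri 19:30 end Declan → 0
Fri 20:30 start Lucia → 1
Fri 23:30 start Dmitri → 2
Sat 20:00 end Dmitri → 1
Sat 20:00 end Lucia → 0
Peak is 3, at Thu 22:30 (Declan, Kenji, Mei).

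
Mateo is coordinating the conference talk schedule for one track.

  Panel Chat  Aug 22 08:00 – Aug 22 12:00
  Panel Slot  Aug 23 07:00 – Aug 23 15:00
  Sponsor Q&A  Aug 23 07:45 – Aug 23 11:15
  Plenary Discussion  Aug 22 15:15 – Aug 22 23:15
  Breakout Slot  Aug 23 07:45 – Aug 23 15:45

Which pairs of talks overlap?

Sorted by start: Panel Chat, Plenary Discussion, Panel Slot, Sponsor Q&A, Breakout Slot.
Plenary Discussion starts after Panel Chat ends; Panel Chat is clear from here.
Panel Slot starts after Plenary Discussion ends; Plenary Discussion is clear from here.
Sponsor Q&A starts before Panel Slot ends → Panel Slot and Sponsor Q&A overlap.
Breakout Slot starts before Panel Slot ends → Panel Slot and Breakout Slot overlap.
Breakout Slot starts before Sponsor Q&A ends → Sponsor Q&A and Breakout Slot overlap.

Breakout Slot & Panel Slot, Breakout Slot & Sponsor Q&A, Panel Slot & Sponsor Q&A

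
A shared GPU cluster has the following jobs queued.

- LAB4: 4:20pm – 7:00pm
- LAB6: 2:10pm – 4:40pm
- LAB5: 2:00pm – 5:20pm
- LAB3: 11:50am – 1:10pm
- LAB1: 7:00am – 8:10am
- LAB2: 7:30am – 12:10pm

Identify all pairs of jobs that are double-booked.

Sorted by start: LAB1, LAB2, LAB3, LAB5, LAB6, LAB4.
LAB2 starts before LAB1 ends → LAB1 and LAB2 overlap.
LAB3 starts after LAB1 ends — done with LAB1.
LAB3 starts before LAB2 ends → LAB2 and LAB3 overlap.
LAB5 starts after LAB2 ends — done with LAB2.
LAB5 starts after LAB3 ends — done with LAB3.
LAB6 starts before LAB5 ends → LAB5 and LAB6 overlap.
LAB4 starts before LAB5 ends → LAB5 and LAB4 overlap.
LAB4 starts before LAB6 ends → LAB6 and LAB4 overlap.

LAB1 & LAB2, LAB2 & LAB3, LAB4 & LAB5, LAB4 & LAB6, LAB5 & LAB6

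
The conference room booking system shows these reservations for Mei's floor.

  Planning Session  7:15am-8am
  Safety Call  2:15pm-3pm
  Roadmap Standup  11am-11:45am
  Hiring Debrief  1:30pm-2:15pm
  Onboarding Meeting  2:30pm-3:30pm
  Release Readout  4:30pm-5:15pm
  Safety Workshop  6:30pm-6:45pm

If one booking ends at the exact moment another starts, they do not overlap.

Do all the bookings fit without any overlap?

Sorted by start: Planning Session, Roadmap Standup, Hiring Debrief, Safety Call, Onboarding Meeting, Release Readout, Safety Workshop.
Roadmap Standup starts after Planning Session ends — done with Planning Session.
Hiring Debrief starts after Roadmap Standup ends — done with Roadmap Standup.
Safety Call starts exactly when Hiring Debrief ends (back-to-back, no overlap) — done with Hiring Debrief.
Onboarding Meeting starts before Safety Call ends → Safety Call and Onboarding Meeting overlap.
That's a conflict, so the schedule is not conflict-free.

No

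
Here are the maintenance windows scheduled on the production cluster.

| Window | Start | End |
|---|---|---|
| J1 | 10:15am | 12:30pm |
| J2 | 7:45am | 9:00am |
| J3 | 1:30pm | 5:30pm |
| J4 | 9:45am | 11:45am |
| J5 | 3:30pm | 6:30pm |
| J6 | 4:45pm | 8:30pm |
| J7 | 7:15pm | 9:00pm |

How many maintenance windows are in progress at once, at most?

Sort all start/end points and keep a running count:
7:45am start J2 → 1
9:00am end J2 → 0
9:45am start J4 → 1
10:15am start J1 → 2
11:45am end J4 → 1
12:30pm end J1 → 0
1:30pm start J3 → 1
3:30pm start J5 → 2
4:45pm start J6 → 3
5:30pm end J3 → 2
6:30pm end J5 → 1
7:15pm start J7 → 2
8:30pm end J6 → 1
9:00pm end J7 → 0
Peak is 3, at 4:45pm (J3, J5, J6).

3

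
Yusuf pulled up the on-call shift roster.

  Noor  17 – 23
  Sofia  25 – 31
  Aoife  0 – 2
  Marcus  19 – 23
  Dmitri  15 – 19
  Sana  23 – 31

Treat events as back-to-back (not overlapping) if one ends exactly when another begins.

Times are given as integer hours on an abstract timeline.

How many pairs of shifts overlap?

3

Check each pair: they overlap iff neither finishes before the other starts.
Sorted by start: Aoife, Dmitri, Noor, Marcus, Sana, Sofia.
Dmitri starts after Aoife ends, so nothing later overlaps Aoife either.
Noor starts before Dmitri ends → Dmitri and Noor overlap.
Marcus starts exactly when Dmitri ends (back-to-back, no overlap), so nothing later overlaps Dmitri either.
Marcus starts before Noor ends → Noor and Marcus overlap.
Sana starts exactly when Noor ends (back-to-back, no overlap), so nothing later overlaps Noor either.
Sana starts exactly when Marcus ends (back-to-back, no overlap), so nothing later overlaps Marcus either.
Sofia starts before Sana ends → Sana and Sofia overlap.
Overlapping pairs: Dmitri & Noor, Marcus & Noor, Sana & Sofia — 3 in total.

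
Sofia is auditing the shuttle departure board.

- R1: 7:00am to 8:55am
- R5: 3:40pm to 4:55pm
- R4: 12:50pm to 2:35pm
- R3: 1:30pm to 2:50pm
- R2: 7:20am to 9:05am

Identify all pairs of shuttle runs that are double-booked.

R1 & R2, R3 & R4

Sorted by start: R1, R2, R4, R3, R5.
R2 starts before R1 ends → R1 and R2 overlap.
R4 starts after R1 ends, so R1 has no further overlaps.
R4 starts after R2 ends, so R2 has no further overlaps.
R3 starts before R4 ends → R4 and R3 overlap.
R5 starts after R4 ends.
R5 starts after R3 ends.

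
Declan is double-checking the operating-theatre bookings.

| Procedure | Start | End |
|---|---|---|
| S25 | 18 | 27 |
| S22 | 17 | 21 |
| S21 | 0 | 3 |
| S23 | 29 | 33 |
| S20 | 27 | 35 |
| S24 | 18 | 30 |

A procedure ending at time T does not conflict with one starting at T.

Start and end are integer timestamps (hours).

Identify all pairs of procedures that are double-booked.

S20 & S23, S20 & S24, S22 & S24, S22 & S25, S23 & S24, S24 & S25

Two intervals overlap when each starts before the other ends.
Sorted by start: S21, S22, S24, S25, S20, S23.
S22 starts after S21 ends, so nothing later overlaps S21 either.
S24 starts before S22 ends → S22 and S24 overlap.
S25 starts before S22 ends → S22 and S25 overlap.
S20 starts after S22 ends, so nothing later overlaps S22 either.
S25 starts before S24 ends → S24 and S25 overlap.
S20 starts before S24 ends → S24 and S20 overlap.
S23 starts before S24 ends → S24 and S23 overlap.
S20 starts exactly when S25 ends (back-to-back, no overlap), so nothing later overlaps S25 either.
S23 starts before S20 ends → S20 and S23 overlap.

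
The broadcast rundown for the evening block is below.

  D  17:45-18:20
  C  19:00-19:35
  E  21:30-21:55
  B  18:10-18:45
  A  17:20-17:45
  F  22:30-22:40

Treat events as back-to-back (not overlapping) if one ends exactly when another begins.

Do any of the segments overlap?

Sorted by start: A, D, B, C, E, F.
D starts exactly when A ends (back-to-back, no overlap); A is clear from here.
B starts before D ends → D and B overlap.
That's a conflict, so the schedule is not conflict-free.

Yes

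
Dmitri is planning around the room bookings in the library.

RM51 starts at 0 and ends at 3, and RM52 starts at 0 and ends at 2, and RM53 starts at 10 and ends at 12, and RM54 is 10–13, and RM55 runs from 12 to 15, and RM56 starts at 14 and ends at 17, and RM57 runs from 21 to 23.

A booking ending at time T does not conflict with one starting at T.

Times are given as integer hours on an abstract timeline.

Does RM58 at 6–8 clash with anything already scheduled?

RM51: ends 3 at or before RM58 starts 6 → clear.
RM52: ends 2 at or before RM58 starts 6 → clear.
RM53: starts 10 at or after RM58 ends 8 → clear.
RM54: starts 10 at or after RM58 ends 8 → clear.
RM55: starts 12 at or after RM58 ends 8 → clear.
RM56: starts 14 at or after RM58 ends 8 → clear.
RM57: starts 21 at or after RM58 ends 8 → clear.

No — it doesn't clash with anything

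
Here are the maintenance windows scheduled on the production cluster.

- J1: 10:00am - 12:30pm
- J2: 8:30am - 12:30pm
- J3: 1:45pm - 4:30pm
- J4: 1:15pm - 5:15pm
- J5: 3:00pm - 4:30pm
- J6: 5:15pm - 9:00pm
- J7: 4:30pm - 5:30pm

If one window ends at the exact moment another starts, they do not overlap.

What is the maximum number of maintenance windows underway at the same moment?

Sweep the timeline, counting +1 at each start and −1 at each end (ends before starts at a tie):
8:30am start J2 → 1
10:00am start J1 → 2
12:30pm end J1 → 1
12:30pm end J2 → 0
1:15pm start J4 → 1
1:45pm start J3 → 2
3:00pm start J5 → 3
4:30pm end J3 → 2
4:30pm end J5 → 1
4:30pm start J7 → 2
5:15pm end J4 → 1
5:15pm start J6 → 2
5:30pm end J7 → 1
9:00pm end J6 → 0
Peak is 3, at 3:00pm (J3, J4, J5).

3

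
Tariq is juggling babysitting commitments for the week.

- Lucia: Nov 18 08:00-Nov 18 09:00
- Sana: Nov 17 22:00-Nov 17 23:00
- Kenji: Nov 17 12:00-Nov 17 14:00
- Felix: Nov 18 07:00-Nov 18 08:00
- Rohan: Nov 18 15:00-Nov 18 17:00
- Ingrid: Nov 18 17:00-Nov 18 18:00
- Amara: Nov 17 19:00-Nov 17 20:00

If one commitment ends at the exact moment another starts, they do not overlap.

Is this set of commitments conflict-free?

Check each pair: they overlap iff neither finishes before the other starts.
Sorted by start: Kenji, Amara, Sana, Felix, Lucia, Rohan, Ingrid.
Amara starts after Kenji ends; Kenji is clear from here.
Sana starts after Amara ends; Amara is clear from here.
Felix starts after Sana ends; Sana is clear from here.
Lucia starts exactly when Felix ends (back-to-back, no overlap); Felix is clear from here.
Rohan starts after Lucia ends; Lucia is clear from here.
Ingrid starts exactly when Rohan ends (back-to-back, no overlap).
Every pair is clear; the schedule has no overlaps.

Yes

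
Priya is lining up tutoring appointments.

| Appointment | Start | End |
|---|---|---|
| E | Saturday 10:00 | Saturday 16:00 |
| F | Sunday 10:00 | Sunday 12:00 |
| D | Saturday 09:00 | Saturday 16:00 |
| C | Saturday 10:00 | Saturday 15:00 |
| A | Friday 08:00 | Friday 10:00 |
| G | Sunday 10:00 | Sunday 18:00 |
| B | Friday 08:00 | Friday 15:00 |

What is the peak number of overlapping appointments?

3

Walk through starts and ends in time order (an end at T is processed before a start at T):
Friday 08:00 start A → 1
Friday 08:00 start B → 2
Friday 10:00 end A → 1
Friday 15:00 end B → 0
Saturday 09:00 start D → 1
Saturday 10:00 start C → 2
Saturday 10:00 start E → 3
Saturday 15:00 end C → 2
Saturday 16:00 end D → 1
Saturday 16:00 end E → 0
Sunday 10:00 start F → 1
Sunday 10:00 start G → 2
Sunday 12:00 end F → 1
Sunday 18:00 end G → 0
Peak is 3, at Saturday 10:00 (C, D, E).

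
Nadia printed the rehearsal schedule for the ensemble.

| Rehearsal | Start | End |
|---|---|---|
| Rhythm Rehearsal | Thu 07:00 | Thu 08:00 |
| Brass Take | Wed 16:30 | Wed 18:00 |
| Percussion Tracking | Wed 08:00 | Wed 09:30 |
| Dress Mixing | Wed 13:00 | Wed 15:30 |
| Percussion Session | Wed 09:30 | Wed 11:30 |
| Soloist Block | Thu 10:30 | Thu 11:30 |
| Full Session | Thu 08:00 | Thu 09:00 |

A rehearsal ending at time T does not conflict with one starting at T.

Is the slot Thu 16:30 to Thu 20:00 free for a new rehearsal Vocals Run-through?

Percussion Tracking: ends Wed 09:30 at or before Vocals Run-through starts Thu 16:30 → clear.
Percussion Session: ends Wed 11:30 at or before Vocals Run-through starts Thu 16:30 → clear.
Dress Mixing: ends Wed 15:30 at or before Vocals Run-through starts Thu 16:30 → clear.
Brass Take: ends Wed 18:00 at or before Vocals Run-through starts Thu 16:30 → clear.
Rhythm Rehearsal: ends Thu 08:00 at or before Vocals Run-through starts Thu 16:30 → clear.
Full Session: ends Thu 09:00 at or before Vocals Run-through starts Thu 16:30 → clear.
Soloist Block: ends Thu 11:30 at or before Vocals Run-through starts Thu 16:30 → clear.

Yes — the slot is free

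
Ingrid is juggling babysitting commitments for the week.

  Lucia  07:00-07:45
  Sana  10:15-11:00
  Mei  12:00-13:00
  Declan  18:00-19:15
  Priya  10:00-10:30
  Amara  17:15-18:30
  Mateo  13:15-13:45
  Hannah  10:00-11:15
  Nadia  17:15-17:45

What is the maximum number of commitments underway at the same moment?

Sweep the timeline, counting +1 at each start and −1 at each end (ends before starts at a tie):
07:00 start Lucia → 1
07:45 end Lucia → 0
10:00 start Hannah → 1
10:00 start Priya → 2
10:15 start Sana → 3
10:30 end Priya → 2
11:00 end Sana → 1
11:15 end Hannah → 0
12:00 start Mei → 1
13:00 end Mei → 0
13:15 start Mateo → 1
13:45 end Mateo → 0
17:15 start Amara → 1
17:15 start Nadia → 2
17:45 end Nadia → 1
18:00 start Declan → 2
18:30 end Amara → 1
19:15 end Declan → 0
Peak is 3, at 10:15 (Hannah, Priya, Sana).

3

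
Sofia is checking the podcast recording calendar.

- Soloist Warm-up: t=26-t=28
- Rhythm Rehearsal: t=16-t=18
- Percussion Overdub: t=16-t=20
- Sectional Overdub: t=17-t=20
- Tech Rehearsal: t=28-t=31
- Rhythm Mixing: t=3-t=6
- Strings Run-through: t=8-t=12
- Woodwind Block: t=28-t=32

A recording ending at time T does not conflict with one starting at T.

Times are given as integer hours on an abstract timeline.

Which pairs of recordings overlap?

Sorted by start: Rhythm Mixing, Strings Run-through, Percussion Overdub, Rhythm Rehearsal, Sectional Overdub, Soloist Warm-up, Tech Rehearsal, Woodwind Block.
Strings Run-through starts after Rhythm Mixing ends, so Rhythm Mixing has no further overlaps.
Percussion Overdub starts after Strings Run-through ends, so Strings Run-through has no further overlaps.
Rhythm Rehearsal starts before Percussion Overdub ends → Percussion Overdub and Rhythm Rehearsal overlap.
Sectional Overdub starts before Percussion Overdub ends → Percussion Overdub and Sectional Overdub overlap.
Soloist Warm-up starts after Percussion Overdub ends, so Percussion Overdub has no further overlaps.
Sectional Overdub starts before Rhythm Rehearsal ends → Rhythm Rehearsal and Sectional Overdub overlap.
Soloist Warm-up starts after Rhythm Rehearsal ends, so Rhythm Rehearsal has no further overlaps.
Soloist Warm-up starts after Sectional Overdub ends, so Sectional Overdub has no further overlaps.
Tech Rehearsal starts exactly when Soloist Warm-up ends (back-to-back, no overlap), so Soloist Warm-up has no further overlaps.
Woodwind Block starts before Tech Rehearsal ends → Tech Rehearsal and Woodwind Block overlap.

Percussion Overdub & Rhythm Rehearsal, Percussion Overdub & Sectional Overdub, Rhythm Rehearsal & Sectional Overdub, Tech Rehearsal & Woodwind Block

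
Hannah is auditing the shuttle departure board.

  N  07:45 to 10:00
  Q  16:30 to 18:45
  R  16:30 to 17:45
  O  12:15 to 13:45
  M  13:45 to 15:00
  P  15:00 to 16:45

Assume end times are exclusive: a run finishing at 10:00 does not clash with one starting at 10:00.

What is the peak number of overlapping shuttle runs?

Sweep the timeline, counting +1 at each start and −1 at each end (ends before starts at a tie):
07:45 start N → 1
10:00 end N → 0
12:15 start O → 1
13:45 end O → 0
13:45 start M → 1
15:00 end M → 0
15:00 start P → 1
16:30 start Q → 2
16:30 start R → 3
16:45 end P → 2
17:45 end R → 1
18:45 end Q → 0
Peak is 3, at 16:30 (P, Q, R).

3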